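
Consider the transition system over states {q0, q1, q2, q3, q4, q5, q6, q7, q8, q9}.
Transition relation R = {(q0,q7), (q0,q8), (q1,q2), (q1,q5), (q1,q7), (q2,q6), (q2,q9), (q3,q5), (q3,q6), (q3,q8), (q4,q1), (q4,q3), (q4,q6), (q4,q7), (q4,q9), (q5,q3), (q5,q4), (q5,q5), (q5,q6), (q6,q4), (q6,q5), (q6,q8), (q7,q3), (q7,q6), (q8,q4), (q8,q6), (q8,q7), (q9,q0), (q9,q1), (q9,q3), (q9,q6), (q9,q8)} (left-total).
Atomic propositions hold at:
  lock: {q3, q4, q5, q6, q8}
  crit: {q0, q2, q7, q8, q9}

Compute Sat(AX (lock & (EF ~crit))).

Sat(~crit) = {q1, q3, q4, q5, q6}
EF ~crit: least fixpoint, start Z0 = {q1, q3, q4, q5, q6}, add states with some successor in Z. Z1 = {q1, q2, q3, q4, q5, q6, q7, q8, q9}; Z2 = {q0, q1, q2, q3, q4, q5, q6, q7, q8, q9}; fixed.
Sat(EF ~crit) = {q0, q1, q2, q3, q4, q5, q6, q7, q8, q9}
Sat(lock & (EF ~crit)) = {q3, q4, q5, q6, q8}
Sat(AX (lock & (EF ~crit))) = {s : every successor in {q3, q4, q5, q6, q8}} = {q3, q5, q6, q7}

{q3, q5, q6, q7}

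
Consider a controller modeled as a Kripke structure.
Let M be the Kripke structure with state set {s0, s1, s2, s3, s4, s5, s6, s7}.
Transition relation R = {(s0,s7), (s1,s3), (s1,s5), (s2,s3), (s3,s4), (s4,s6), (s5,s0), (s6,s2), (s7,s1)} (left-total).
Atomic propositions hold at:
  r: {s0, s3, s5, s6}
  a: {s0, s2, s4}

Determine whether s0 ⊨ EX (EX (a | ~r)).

Sat(~r) = {s1, s2, s4, s7}
Sat(a | ~r) = {s0, s1, s2, s4, s7}
Sat(EX (a | ~r)) = {s : some successor in {s0, s1, s2, s4, s7}} = {s0, s3, s5, s6, s7}
Sat(EX (EX (a | ~r))) = {s : some successor in {s0, s3, s5, s6, s7}} = {s0, s1, s2, s4, s5}
s0 ∈ Sat(EX (EX (a | ~r))) = {s0, s1, s2, s4, s5}, so the formula holds at s0.

Yes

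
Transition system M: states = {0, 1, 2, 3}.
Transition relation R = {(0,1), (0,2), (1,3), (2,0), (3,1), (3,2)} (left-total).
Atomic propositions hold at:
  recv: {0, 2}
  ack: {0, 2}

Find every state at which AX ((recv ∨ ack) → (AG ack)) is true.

{1}

Sat(recv ∨ ack) = {0, 2}
AG ack: greatest fixpoint, start Z0 = {0, 2}, keep only states in Sat with every successor in Z. Z1 = {2}; Z2 = ∅; fixed.
Sat(AG ack) = ∅
Sat((recv ∨ ack) → (AG ack)) = {1, 3}
Sat(AX ((recv ∨ ack) → (AG ack))) = {s : every successor in {1, 3}} = {1}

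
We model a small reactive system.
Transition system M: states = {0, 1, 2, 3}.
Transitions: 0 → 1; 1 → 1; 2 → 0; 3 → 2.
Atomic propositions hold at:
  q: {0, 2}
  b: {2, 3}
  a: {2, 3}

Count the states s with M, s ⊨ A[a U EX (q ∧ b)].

1

Sat(q ∧ b) = {2}
Sat(EX (q ∧ b)) = {s : some successor in {2}} = {3}
A[a U EX (q ∧ b)]: least fixpoint, start Z0 = Sat(EX (q ∧ b)) = {3}, add states in Sat(a) with every successor in Z. Already a fixed point.
Sat(A[a U EX (q ∧ b)]) = {3}
|Sat(A[a U EX (q ∧ b)])| = |{3}| = 1.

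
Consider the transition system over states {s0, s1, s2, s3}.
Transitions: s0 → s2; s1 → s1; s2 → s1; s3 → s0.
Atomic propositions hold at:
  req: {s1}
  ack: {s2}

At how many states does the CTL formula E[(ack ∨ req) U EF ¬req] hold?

Sat(ack ∨ req) = {s1, s2}
Sat(¬req) = {s0, s2, s3}
EF ¬req: least fixpoint, start Z0 = {s0, s2, s3}, add states with some successor in Z. Already a fixed point.
Sat(EF ¬req) = {s0, s2, s3}
E[(ack ∨ req) U EF ¬req]: least fixpoint, start Z0 = Sat(EF ¬req) = {s0, s2, s3}, add states in Sat(ack ∨ req) with some successor in Z. Already a fixed point.
Sat(E[(ack ∨ req) U EF ¬req]) = {s0, s2, s3}
|Sat(E[(ack ∨ req) U EF ¬req])| = |{s0, s2, s3}| = 3.

3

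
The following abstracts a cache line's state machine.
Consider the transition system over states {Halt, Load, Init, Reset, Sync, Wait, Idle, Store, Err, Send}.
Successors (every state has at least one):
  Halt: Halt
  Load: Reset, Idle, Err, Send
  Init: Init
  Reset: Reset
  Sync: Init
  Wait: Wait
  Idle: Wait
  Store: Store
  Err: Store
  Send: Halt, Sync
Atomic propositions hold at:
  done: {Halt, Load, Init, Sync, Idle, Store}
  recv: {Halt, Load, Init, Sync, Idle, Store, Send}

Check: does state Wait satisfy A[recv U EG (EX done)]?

Sat(EX done) = {s : some successor in {Halt, Load, Init, Sync, Idle, Store}} = {Halt, Load, Init, Sync, Store, Err, Send}
EG (EX done): greatest fixpoint, start Z0 = {Halt, Load, Init, Sync, Store, Err, Send}, keep only states in Sat with some successor in Z. Already a fixed point.
Sat(EG (EX done)) = {Halt, Load, Init, Sync, Store, Err, Send}
A[recv U EG (EX done)]: least fixpoint, start Z0 = Sat(EG (EX done)) = {Halt, Load, Init, Sync, Store, Err, Send}, add states in Sat(recv) with every successor in Z. Already a fixed point.
Sat(A[recv U EG (EX done)]) = {Halt, Load, Init, Sync, Store, Err, Send}
Wait ∉ Sat(A[recv U EG (EX done)]) = {Halt, Load, Init, Sync, Store, Err, Send}, so the formula does not hold at Wait.

No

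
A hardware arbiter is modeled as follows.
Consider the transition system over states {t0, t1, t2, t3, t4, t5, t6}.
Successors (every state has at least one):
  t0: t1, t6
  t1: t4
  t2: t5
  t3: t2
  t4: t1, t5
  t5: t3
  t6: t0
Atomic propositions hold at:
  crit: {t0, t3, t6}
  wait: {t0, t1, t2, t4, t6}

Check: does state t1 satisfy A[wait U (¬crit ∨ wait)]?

Sat(¬crit) = {t1, t2, t4, t5}
Sat(¬crit ∨ wait) = {t0, t1, t2, t4, t5, t6}
A[wait U (¬crit ∨ wait)]: least fixpoint, start Z0 = Sat((¬crit ∨ wait)) = {t0, t1, t2, t4, t5, t6}, add states in Sat(wait) with every successor in Z. Already a fixed point.
Sat(A[wait U (¬crit ∨ wait)]) = {t0, t1, t2, t4, t5, t6}
t1 ∈ Sat(A[wait U (¬crit ∨ wait)]) = {t0, t1, t2, t4, t5, t6}, so the formula holds at t1.

Yes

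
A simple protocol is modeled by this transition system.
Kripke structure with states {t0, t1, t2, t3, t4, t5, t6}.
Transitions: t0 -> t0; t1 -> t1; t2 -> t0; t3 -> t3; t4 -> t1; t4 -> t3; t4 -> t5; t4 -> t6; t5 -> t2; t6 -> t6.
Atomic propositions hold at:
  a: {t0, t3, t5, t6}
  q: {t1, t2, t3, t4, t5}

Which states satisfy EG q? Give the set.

EG q: greatest fixpoint, start Z0 = {t1, t2, t3, t4, t5}, keep only states in Sat with some successor in Z. Z1 = {t1, t3, t4, t5}; Z2 = {t1, t3, t4}; fixed.
Sat(EG q) = {t1, t3, t4}

{t1, t3, t4}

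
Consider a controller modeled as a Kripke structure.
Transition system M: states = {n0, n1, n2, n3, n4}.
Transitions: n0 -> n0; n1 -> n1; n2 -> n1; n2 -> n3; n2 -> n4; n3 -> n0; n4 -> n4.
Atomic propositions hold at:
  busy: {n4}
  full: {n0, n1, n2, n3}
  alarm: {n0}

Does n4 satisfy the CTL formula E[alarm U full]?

E[alarm U full]: least fixpoint, start Z0 = Sat(full) = {n0, n1, n2, n3}, add states in Sat(alarm) with some successor in Z. Already a fixed point.
Sat(E[alarm U full]) = {n0, n1, n2, n3}
n4 ∉ Sat(E[alarm U full]) = {n0, n1, n2, n3}, so the formula does not hold at n4.

No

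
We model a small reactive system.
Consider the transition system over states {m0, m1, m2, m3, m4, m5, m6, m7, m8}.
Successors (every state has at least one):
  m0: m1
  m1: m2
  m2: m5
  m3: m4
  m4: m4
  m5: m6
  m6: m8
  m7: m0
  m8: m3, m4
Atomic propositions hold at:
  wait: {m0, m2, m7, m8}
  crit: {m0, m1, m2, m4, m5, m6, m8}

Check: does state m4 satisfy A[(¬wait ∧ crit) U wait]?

No

Sat(¬wait) = {m1, m3, m4, m5, m6}
Sat(¬wait ∧ crit) = {m1, m4, m5, m6}
A[(¬wait ∧ crit) U wait]: least fixpoint, start Z0 = Sat(wait) = {m0, m2, m7, m8}, add states in Sat(¬wait ∧ crit) with every successor in Z. Z1 = {m0, m1, m2, m6, m7, m8}; Z2 = {m0, m1, m2, m5, m6, m7, m8}; fixed.
Sat(A[(¬wait ∧ crit) U wait]) = {m0, m1, m2, m5, m6, m7, m8}
m4 ∉ Sat(A[(¬wait ∧ crit) U wait]) = {m0, m1, m2, m5, m6, m7, m8}, so the formula does not hold at m4.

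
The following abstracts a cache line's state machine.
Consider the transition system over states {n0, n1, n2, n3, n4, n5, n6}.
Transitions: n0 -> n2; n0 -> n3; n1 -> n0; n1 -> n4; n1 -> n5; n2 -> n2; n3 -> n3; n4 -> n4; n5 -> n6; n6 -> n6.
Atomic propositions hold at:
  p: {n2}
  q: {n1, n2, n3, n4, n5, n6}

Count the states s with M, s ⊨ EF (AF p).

3

AF p: least fixpoint, start Z0 = {n2}, add states with every successor in Z. Already a fixed point.
Sat(AF p) = {n2}
EF (AF p): least fixpoint, start Z0 = {n2}, add states with some successor in Z. Z1 = {n0, n2}; Z2 = {n0, n1, n2}; fixed.
Sat(EF (AF p)) = {n0, n1, n2}
|Sat(EF (AF p))| = |{n0, n1, n2}| = 3.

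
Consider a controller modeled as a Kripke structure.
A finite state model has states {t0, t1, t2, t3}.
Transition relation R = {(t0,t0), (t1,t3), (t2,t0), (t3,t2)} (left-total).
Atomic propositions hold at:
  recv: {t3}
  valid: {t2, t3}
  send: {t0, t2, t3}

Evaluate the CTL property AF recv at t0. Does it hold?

AF recv: least fixpoint, start Z0 = {t3}, add states with every successor in Z. Z1 = {t1, t3}; fixed.
Sat(AF recv) = {t1, t3}
t0 ∉ Sat(AF recv) = {t1, t3}, so the formula does not hold at t0.

No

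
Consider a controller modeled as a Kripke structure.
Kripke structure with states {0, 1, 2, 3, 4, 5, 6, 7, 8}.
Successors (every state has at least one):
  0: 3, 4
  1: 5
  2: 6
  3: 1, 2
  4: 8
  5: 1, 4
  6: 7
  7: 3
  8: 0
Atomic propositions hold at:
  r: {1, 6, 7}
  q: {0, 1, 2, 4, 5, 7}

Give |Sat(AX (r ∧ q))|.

1

Sat(r ∧ q) = {1, 7}
Sat(AX (r ∧ q)) = {s : every successor in {1, 7}} = {6}
|Sat(AX (r ∧ q))| = |{6}| = 1.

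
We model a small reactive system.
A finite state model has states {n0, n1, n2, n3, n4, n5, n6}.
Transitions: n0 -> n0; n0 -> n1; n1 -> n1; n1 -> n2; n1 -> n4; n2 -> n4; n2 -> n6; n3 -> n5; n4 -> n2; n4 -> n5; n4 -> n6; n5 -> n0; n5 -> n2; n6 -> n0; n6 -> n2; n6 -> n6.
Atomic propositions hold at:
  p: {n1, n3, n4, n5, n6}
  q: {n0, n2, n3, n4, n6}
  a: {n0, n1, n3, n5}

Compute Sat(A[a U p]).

A[a U p]: least fixpoint, start Z0 = Sat(p) = {n1, n3, n4, n5, n6}, add states in Sat(a) with every successor in Z. Already a fixed point.
Sat(A[a U p]) = {n1, n3, n4, n5, n6}

{n1, n3, n4, n5, n6}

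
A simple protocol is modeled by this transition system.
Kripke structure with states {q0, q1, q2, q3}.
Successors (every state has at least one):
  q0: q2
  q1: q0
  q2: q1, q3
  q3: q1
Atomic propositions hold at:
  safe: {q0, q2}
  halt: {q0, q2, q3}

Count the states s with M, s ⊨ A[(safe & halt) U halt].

Sat(safe & halt) = {q0, q2}
A[(safe & halt) U halt]: least fixpoint, start Z0 = Sat(halt) = {q0, q2, q3}, add states in Sat(safe & halt) with every successor in Z. Already a fixed point.
Sat(A[(safe & halt) U halt]) = {q0, q2, q3}
|Sat(A[(safe & halt) U halt])| = |{q0, q2, q3}| = 3.

3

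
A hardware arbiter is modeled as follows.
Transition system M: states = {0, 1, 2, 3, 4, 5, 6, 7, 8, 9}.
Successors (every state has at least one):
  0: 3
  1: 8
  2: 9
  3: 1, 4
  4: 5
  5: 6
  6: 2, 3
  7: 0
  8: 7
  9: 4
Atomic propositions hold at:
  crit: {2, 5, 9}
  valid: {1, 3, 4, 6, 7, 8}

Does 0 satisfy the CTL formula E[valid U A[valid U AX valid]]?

Sat(AX valid) = {s : every successor in {1, 3, 4, 6, 7, 8}} = {0, 1, 3, 5, 8, 9}
A[valid U AX valid]: least fixpoint, start Z0 = Sat(AX valid) = {0, 1, 3, 5, 8, 9}, add states in Sat(valid) with every successor in Z. Z1 = {0, 1, 3, 4, 5, 7, 8, 9}; fixed.
Sat(A[valid U AX valid]) = {0, 1, 3, 4, 5, 7, 8, 9}
E[valid U A[valid U AX valid]]: least fixpoint, start Z0 = Sat(A[valid U AX valid]) = {0, 1, 3, 4, 5, 7, 8, 9}, add states in Sat(valid) with some successor in Z. Z1 = {0, 1, 3, 4, 5, 6, 7, 8, 9}; fixed.
Sat(E[valid U A[valid U AX valid]]) = {0, 1, 3, 4, 5, 6, 7, 8, 9}
0 ∈ Sat(E[valid U A[valid U AX valid]]) = {0, 1, 3, 4, 5, 6, 7, 8, 9}, so the formula holds at 0.

Yes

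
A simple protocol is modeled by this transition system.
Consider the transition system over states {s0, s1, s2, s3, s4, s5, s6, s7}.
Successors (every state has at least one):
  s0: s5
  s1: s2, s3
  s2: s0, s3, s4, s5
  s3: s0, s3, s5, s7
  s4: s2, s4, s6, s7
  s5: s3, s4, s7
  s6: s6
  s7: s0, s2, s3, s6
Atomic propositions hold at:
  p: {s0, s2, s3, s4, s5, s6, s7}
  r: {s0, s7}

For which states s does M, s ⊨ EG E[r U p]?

{s0, s2, s3, s4, s5, s6, s7}

E[r U p]: least fixpoint, start Z0 = Sat(p) = {s0, s2, s3, s4, s5, s6, s7}, add states in Sat(r) with some successor in Z. Already a fixed point.
Sat(E[r U p]) = {s0, s2, s3, s4, s5, s6, s7}
EG E[r U p]: greatest fixpoint, start Z0 = {s0, s2, s3, s4, s5, s6, s7}, keep only states in Sat with some successor in Z. Already a fixed point.
Sat(EG E[r U p]) = {s0, s2, s3, s4, s5, s6, s7}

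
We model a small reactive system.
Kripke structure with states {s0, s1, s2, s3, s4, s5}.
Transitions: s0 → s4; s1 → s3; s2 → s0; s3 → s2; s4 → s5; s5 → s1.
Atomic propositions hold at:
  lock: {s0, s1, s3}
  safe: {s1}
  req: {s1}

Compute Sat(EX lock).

{s1, s2, s5}

Sat(EX lock) = {s : some successor in {s0, s1, s3}} = {s1, s2, s5}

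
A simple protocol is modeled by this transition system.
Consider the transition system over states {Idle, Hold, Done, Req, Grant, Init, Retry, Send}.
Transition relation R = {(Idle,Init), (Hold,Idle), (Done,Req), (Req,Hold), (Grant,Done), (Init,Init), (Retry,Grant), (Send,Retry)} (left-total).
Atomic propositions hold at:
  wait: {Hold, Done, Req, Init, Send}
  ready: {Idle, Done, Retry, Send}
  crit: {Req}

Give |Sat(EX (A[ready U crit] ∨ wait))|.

5

A[ready U crit]: least fixpoint, start Z0 = Sat(crit) = {Req}, add states in Sat(ready) with every successor in Z. Z1 = {Done, Req}; fixed.
Sat(A[ready U crit]) = {Done, Req}
Sat(A[ready U crit] ∨ wait) = {Hold, Done, Req, Init, Send}
Sat(EX (A[ready U crit] ∨ wait)) = {s : some successor in {Hold, Done, Req, Init, Send}} = {Idle, Done, Req, Grant, Init}
|Sat(EX (A[ready U crit] ∨ wait))| = |{Idle, Done, Req, Grant, Init}| = 5.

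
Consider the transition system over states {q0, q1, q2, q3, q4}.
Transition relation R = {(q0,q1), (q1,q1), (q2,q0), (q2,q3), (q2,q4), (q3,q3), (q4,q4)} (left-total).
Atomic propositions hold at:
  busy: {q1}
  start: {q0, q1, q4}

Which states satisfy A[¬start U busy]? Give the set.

Sat(¬start) = {q2, q3}
A[¬start U busy]: least fixpoint, start Z0 = Sat(busy) = {q1}, add states in Sat(¬start) with every successor in Z. Already a fixed point.
Sat(A[¬start U busy]) = {q1}

{q1}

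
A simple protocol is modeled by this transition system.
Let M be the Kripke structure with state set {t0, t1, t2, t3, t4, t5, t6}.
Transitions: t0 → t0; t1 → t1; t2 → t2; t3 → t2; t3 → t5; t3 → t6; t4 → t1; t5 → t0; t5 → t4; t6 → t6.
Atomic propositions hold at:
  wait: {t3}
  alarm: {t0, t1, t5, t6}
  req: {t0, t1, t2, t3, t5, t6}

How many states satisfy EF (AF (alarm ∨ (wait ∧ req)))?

Sat(wait ∧ req) = {t3}
Sat(alarm ∨ (wait ∧ req)) = {t0, t1, t3, t5, t6}
AF (alarm ∨ (wait ∧ req)): least fixpoint, start Z0 = {t0, t1, t3, t5, t6}, add states with every successor in Z. Z1 = {t0, t1, t3, t4, t5, t6}; fixed.
Sat(AF (alarm ∨ (wait ∧ req))) = {t0, t1, t3, t4, t5, t6}
EF (AF (alarm ∨ (wait ∧ req))): least fixpoint, start Z0 = {t0, t1, t3, t4, t5, t6}, add states with some successor in Z. Already a fixed point.
Sat(EF (AF (alarm ∨ (wait ∧ req)))) = {t0, t1, t3, t4, t5, t6}
|Sat(EF (AF (alarm ∨ (wait ∧ req))))| = |{t0, t1, t3, t4, t5, t6}| = 6.

6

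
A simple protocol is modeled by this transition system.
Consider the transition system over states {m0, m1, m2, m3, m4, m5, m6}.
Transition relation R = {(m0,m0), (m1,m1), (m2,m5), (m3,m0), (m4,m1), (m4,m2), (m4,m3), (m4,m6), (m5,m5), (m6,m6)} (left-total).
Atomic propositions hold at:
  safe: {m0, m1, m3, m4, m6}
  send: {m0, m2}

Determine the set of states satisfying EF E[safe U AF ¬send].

{m1, m2, m3, m4, m5, m6}

Sat(¬send) = {m1, m3, m4, m5, m6}
AF ¬send: least fixpoint, start Z0 = {m1, m3, m4, m5, m6}, add states with every successor in Z. Z1 = {m1, m2, m3, m4, m5, m6}; fixed.
Sat(AF ¬send) = {m1, m2, m3, m4, m5, m6}
E[safe U AF ¬send]: least fixpoint, start Z0 = Sat(AF ¬send) = {m1, m2, m3, m4, m5, m6}, add states in Sat(safe) with some successor in Z. Already a fixed point.
Sat(E[safe U AF ¬send]) = {m1, m2, m3, m4, m5, m6}
EF E[safe U AF ¬send]: least fixpoint, start Z0 = {m1, m2, m3, m4, m5, m6}, add states with some successor in Z. Already a fixed point.
Sat(EF E[safe U AF ¬send]) = {m1, m2, m3, m4, m5, m6}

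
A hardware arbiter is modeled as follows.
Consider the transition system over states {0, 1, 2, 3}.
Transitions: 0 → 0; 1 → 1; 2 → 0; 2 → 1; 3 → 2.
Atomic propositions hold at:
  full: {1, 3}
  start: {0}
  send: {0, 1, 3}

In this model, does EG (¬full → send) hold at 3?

Sat(¬full) = {0, 2}
Sat(¬full → send) = {0, 1, 3}
EG (¬full → send): greatest fixpoint, start Z0 = {0, 1, 3}, keep only states in Sat with some successor in Z. Z1 = {0, 1}; fixed.
Sat(EG (¬full → send)) = {0, 1}
3 ∉ Sat(EG (¬full → send)) = {0, 1}, so the formula does not hold at 3.

No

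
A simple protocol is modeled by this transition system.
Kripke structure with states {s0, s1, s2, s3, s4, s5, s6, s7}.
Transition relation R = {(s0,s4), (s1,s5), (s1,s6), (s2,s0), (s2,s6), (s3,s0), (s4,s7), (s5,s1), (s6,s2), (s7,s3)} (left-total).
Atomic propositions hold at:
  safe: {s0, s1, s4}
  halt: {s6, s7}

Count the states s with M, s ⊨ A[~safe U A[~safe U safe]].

Sat(~safe) = {s2, s3, s5, s6, s7}
A[~safe U safe]: least fixpoint, start Z0 = Sat(safe) = {s0, s1, s4}, add states in Sat(~safe) with every successor in Z. Z1 = {s0, s1, s3, s4, s5}; Z2 = {s0, s1, s3, s4, s5, s7}; fixed.
Sat(A[~safe U safe]) = {s0, s1, s3, s4, s5, s7}
A[~safe U A[~safe U safe]]: least fixpoint, start Z0 = Sat(A[~safe U safe]) = {s0, s1, s3, s4, s5, s7}, add states in Sat(~safe) with every successor in Z. Already a fixed point.
Sat(A[~safe U A[~safe U safe]]) = {s0, s1, s3, s4, s5, s7}
|Sat(A[~safe U A[~safe U safe]])| = |{s0, s1, s3, s4, s5, s7}| = 6.

6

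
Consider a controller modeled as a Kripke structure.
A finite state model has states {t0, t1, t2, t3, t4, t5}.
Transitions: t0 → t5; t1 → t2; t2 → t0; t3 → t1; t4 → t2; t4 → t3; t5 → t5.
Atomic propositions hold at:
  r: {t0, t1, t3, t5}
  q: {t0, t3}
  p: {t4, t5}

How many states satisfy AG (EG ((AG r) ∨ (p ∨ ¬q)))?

4

AG r: greatest fixpoint, start Z0 = {t0, t1, t3, t5}, keep only states in Sat with every successor in Z. Z1 = {t0, t3, t5}; Z2 = {t0, t5}; fixed.
Sat(AG r) = {t0, t5}
Sat(¬q) = {t1, t2, t4, t5}
Sat(p ∨ ¬q) = {t1, t2, t4, t5}
Sat((AG r) ∨ (p ∨ ¬q)) = {t0, t1, t2, t4, t5}
EG ((AG r) ∨ (p ∨ ¬q)): greatest fixpoint, start Z0 = {t0, t1, t2, t4, t5}, keep only states in Sat with some successor in Z. Already a fixed point.
Sat(EG ((AG r) ∨ (p ∨ ¬q))) = {t0, t1, t2, t4, t5}
AG (EG ((AG r) ∨ (p ∨ ¬q))): greatest fixpoint, start Z0 = {t0, t1, t2, t4, t5}, keep only states in Sat with every successor in Z. Z1 = {t0, t1, t2, t5}; fixed.
Sat(AG (EG ((AG r) ∨ (p ∨ ¬q)))) = {t0, t1, t2, t5}
|Sat(AG (EG ((AG r) ∨ (p ∨ ¬q))))| = |{t0, t1, t2, t5}| = 4.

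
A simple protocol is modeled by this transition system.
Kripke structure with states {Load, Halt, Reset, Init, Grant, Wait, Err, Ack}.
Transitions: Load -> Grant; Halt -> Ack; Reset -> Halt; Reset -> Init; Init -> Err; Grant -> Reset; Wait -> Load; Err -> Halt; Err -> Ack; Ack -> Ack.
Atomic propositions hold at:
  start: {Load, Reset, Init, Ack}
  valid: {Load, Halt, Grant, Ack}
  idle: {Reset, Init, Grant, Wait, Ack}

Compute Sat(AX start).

Sat(AX start) = {s : every successor in {Load, Reset, Init, Ack}} = {Halt, Grant, Wait, Ack}

{Halt, Grant, Wait, Ack}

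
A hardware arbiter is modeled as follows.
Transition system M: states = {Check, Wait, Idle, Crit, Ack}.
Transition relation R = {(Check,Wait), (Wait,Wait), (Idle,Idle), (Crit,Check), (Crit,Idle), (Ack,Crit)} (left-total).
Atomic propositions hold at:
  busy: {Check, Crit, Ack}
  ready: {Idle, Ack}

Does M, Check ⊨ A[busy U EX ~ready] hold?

Yes

Sat(~ready) = {Check, Wait, Crit}
Sat(EX ~ready) = {s : some successor in {Check, Wait, Crit}} = {Check, Wait, Crit, Ack}
A[busy U EX ~ready]: least fixpoint, start Z0 = Sat(EX ~ready) = {Check, Wait, Crit, Ack}, add states in Sat(busy) with every successor in Z. Already a fixed point.
Sat(A[busy U EX ~ready]) = {Check, Wait, Crit, Ack}
Check ∈ Sat(A[busy U EX ~ready]) = {Check, Wait, Crit, Ack}, so the formula holds at Check.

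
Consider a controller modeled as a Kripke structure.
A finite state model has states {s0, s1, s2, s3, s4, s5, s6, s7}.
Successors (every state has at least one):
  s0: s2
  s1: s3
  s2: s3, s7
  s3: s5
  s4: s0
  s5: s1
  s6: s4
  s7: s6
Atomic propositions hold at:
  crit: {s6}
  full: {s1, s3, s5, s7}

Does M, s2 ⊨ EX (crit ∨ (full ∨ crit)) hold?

Sat(full ∨ crit) = {s1, s3, s5, s6, s7}
Sat(crit ∨ (full ∨ crit)) = {s1, s3, s5, s6, s7}
Sat(EX (crit ∨ (full ∨ crit))) = {s : some successor in {s1, s3, s5, s6, s7}} = {s1, s2, s3, s5, s7}
s2 ∈ Sat(EX (crit ∨ (full ∨ crit))) = {s1, s2, s3, s5, s7}, so the formula holds at s2.

Yes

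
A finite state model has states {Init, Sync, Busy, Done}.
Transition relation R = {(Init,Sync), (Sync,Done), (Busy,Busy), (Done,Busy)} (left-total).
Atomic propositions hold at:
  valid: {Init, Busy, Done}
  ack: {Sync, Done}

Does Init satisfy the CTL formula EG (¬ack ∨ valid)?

Sat(¬ack) = {Init, Busy}
Sat(¬ack ∨ valid) = {Init, Busy, Done}
EG (¬ack ∨ valid): greatest fixpoint, start Z0 = {Init, Busy, Done}, keep only states in Sat with some successor in Z. Z1 = {Busy, Done}; fixed.
Sat(EG (¬ack ∨ valid)) = {Busy, Done}
Init ∉ Sat(EG (¬ack ∨ valid)) = {Busy, Done}, so the formula does not hold at Init.

No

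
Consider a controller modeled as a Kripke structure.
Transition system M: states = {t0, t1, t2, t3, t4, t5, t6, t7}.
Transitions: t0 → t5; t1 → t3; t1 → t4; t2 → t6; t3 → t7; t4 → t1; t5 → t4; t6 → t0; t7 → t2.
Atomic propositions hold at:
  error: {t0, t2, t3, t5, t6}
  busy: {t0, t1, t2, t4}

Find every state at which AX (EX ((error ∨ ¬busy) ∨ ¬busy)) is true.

Sat(¬busy) = {t3, t5, t6, t7}
Sat(error ∨ ¬busy) = {t0, t2, t3, t5, t6, t7}
Sat((error ∨ ¬busy) ∨ ¬busy) = {t0, t2, t3, t5, t6, t7}
Sat(EX ((error ∨ ¬busy) ∨ ¬busy)) = {s : some successor in {t0, t2, t3, t5, t6, t7}} = {t0, t1, t2, t3, t6, t7}
Sat(AX (EX ((error ∨ ¬busy) ∨ ¬busy))) = {s : every successor in {t0, t1, t2, t3, t6, t7}} = {t2, t3, t4, t6, t7}

{t2, t3, t4, t6, t7}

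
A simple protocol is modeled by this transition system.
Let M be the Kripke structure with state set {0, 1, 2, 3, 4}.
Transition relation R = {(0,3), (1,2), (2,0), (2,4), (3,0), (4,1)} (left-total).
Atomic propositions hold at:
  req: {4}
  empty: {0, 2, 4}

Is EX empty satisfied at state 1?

Yes

Sat(EX empty) = {s : some successor in {0, 2, 4}} = {1, 2, 3}
1 ∈ Sat(EX empty) = {1, 2, 3}, so the formula holds at 1.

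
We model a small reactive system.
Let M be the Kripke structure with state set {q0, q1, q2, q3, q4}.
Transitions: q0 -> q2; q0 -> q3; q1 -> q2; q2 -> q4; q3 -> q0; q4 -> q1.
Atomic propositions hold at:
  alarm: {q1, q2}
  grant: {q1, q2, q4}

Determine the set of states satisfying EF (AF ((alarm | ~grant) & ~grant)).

Sat(~grant) = {q0, q3}
Sat(alarm | ~grant) = {q0, q1, q2, q3}
Sat((alarm | ~grant) & ~grant) = {q0, q3}
AF ((alarm | ~grant) & ~grant): least fixpoint, start Z0 = {q0, q3}, add states with every successor in Z. Already a fixed point.
Sat(AF ((alarm | ~grant) & ~grant)) = {q0, q3}
EF (AF ((alarm | ~grant) & ~grant)): least fixpoint, start Z0 = {q0, q3}, add states with some successor in Z. Already a fixed point.
Sat(EF (AF ((alarm | ~grant) & ~grant))) = {q0, q3}

{q0, q3}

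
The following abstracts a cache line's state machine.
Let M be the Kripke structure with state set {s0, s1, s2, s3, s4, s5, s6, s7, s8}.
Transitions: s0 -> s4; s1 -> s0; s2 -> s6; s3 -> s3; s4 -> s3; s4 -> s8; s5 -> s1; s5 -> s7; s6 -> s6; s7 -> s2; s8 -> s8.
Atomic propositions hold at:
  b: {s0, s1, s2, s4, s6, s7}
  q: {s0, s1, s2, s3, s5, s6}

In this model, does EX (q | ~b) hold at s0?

No

Sat(~b) = {s3, s5, s8}
Sat(q | ~b) = {s0, s1, s2, s3, s5, s6, s8}
Sat(EX (q | ~b)) = {s : some successor in {s0, s1, s2, s3, s5, s6, s8}} = {s1, s2, s3, s4, s5, s6, s7, s8}
s0 ∉ Sat(EX (q | ~b)) = {s1, s2, s3, s4, s5, s6, s7, s8}, so the formula does not hold at s0.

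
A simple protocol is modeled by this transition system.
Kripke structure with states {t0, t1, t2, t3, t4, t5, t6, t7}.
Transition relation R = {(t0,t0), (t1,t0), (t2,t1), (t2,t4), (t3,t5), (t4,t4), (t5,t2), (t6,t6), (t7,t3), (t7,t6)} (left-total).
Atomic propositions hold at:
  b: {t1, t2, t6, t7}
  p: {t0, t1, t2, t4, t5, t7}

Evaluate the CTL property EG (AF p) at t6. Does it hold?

No

AF p: least fixpoint, start Z0 = {t0, t1, t2, t4, t5, t7}, add states with every successor in Z. Z1 = {t0, t1, t2, t3, t4, t5, t7}; fixed.
Sat(AF p) = {t0, t1, t2, t3, t4, t5, t7}
EG (AF p): greatest fixpoint, start Z0 = {t0, t1, t2, t3, t4, t5, t7}, keep only states in Sat with some successor in Z. Already a fixed point.
Sat(EG (AF p)) = {t0, t1, t2, t3, t4, t5, t7}
t6 ∉ Sat(EG (AF p)) = {t0, t1, t2, t3, t4, t5, t7}, so the formula does not hold at t6.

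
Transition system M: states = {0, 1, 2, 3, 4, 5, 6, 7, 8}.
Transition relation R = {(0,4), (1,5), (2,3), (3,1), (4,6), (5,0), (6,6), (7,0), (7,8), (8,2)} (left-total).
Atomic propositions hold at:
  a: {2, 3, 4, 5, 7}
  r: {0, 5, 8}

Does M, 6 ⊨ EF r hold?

EF r: least fixpoint, start Z0 = {0, 5, 8}, add states with some successor in Z. Z1 = {0, 1, 5, 7, 8}; Z2 = {0, 1, 3, 5, 7, 8}; Z3 = {0, 1, 2, 3, 5, 7, 8}; fixed.
Sat(EF r) = {0, 1, 2, 3, 5, 7, 8}
6 ∉ Sat(EF r) = {0, 1, 2, 3, 5, 7, 8}, so the formula does not hold at 6.

No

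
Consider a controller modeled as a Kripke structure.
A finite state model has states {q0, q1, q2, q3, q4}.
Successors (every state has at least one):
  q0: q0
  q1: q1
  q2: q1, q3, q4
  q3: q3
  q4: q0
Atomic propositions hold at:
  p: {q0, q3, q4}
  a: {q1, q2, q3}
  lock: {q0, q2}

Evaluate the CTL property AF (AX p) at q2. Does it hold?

No

Sat(AX p) = {s : every successor in {q0, q3, q4}} = {q0, q3, q4}
AF (AX p): least fixpoint, start Z0 = {q0, q3, q4}, add states with every successor in Z. Already a fixed point.
Sat(AF (AX p)) = {q0, q3, q4}
q2 ∉ Sat(AF (AX p)) = {q0, q3, q4}, so the formula does not hold at q2.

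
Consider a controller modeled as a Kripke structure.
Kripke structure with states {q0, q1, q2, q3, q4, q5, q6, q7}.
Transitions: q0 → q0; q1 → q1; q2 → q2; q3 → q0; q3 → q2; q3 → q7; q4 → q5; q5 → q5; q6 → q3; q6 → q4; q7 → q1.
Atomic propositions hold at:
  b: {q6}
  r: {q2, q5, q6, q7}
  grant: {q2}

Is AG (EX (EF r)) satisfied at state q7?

EF r: least fixpoint, start Z0 = {q2, q5, q6, q7}, add states with some successor in Z. Z1 = {q2, q3, q4, q5, q6, q7}; fixed.
Sat(EF r) = {q2, q3, q4, q5, q6, q7}
Sat(EX (EF r)) = {s : some successor in {q2, q3, q4, q5, q6, q7}} = {q2, q3, q4, q5, q6}
AG (EX (EF r)): greatest fixpoint, start Z0 = {q2, q3, q4, q5, q6}, keep only states in Sat with every successor in Z. Z1 = {q2, q4, q5, q6}; Z2 = {q2, q4, q5}; fixed.
Sat(AG (EX (EF r))) = {q2, q4, q5}
q7 ∉ Sat(AG (EX (EF r))) = {q2, q4, q5}, so the formula does not hold at q7.

No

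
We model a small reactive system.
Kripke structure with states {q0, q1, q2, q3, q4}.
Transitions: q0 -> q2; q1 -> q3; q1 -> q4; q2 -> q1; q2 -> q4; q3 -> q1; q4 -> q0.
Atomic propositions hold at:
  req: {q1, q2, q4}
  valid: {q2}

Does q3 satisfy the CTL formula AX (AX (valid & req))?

No

Sat(valid & req) = {q2}
Sat(AX (valid & req)) = {s : every successor in {q2}} = {q0}
Sat(AX (AX (valid & req))) = {s : every successor in {q0}} = {q4}
q3 ∉ Sat(AX (AX (valid & req))) = {q4}, so the formula does not hold at q3.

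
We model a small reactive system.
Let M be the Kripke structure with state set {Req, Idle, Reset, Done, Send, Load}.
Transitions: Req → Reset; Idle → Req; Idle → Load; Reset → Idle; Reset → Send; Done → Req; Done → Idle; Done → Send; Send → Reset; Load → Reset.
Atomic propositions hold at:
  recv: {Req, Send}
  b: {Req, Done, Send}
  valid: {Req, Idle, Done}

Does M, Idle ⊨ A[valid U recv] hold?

A[valid U recv]: least fixpoint, start Z0 = Sat(recv) = {Req, Send}, add states in Sat(valid) with every successor in Z. Already a fixed point.
Sat(A[valid U recv]) = {Req, Send}
Idle ∉ Sat(A[valid U recv]) = {Req, Send}, so the formula does not hold at Idle.

No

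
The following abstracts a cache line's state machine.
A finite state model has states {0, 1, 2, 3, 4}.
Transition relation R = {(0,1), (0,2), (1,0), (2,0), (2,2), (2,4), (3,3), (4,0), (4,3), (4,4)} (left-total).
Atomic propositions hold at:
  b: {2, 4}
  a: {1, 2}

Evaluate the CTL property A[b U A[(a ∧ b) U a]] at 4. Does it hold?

No

Sat(a ∧ b) = {2}
A[(a ∧ b) U a]: least fixpoint, start Z0 = Sat(a) = {1, 2}, add states in Sat(a ∧ b) with every successor in Z. Already a fixed point.
Sat(A[(a ∧ b) U a]) = {1, 2}
A[b U A[(a ∧ b) U a]]: least fixpoint, start Z0 = Sat(A[(a ∧ b) U a]) = {1, 2}, add states in Sat(b) with every successor in Z. Already a fixed point.
Sat(A[b U A[(a ∧ b) U a]]) = {1, 2}
4 ∉ Sat(A[b U A[(a ∧ b) U a]]) = {1, 2}, so the formula does not hold at 4.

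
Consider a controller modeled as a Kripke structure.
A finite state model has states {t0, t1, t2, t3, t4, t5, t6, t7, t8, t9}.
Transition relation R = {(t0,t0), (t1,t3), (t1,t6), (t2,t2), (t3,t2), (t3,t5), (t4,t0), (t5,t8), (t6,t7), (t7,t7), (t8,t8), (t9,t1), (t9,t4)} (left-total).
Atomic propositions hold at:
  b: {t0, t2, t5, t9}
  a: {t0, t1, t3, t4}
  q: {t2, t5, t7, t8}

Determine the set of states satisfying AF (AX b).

Sat(AX b) = {s : every successor in {t0, t2, t5, t9}} = {t0, t2, t3, t4}
AF (AX b): least fixpoint, start Z0 = {t0, t2, t3, t4}, add states with every successor in Z. Already a fixed point.
Sat(AF (AX b)) = {t0, t2, t3, t4}

{t0, t2, t3, t4}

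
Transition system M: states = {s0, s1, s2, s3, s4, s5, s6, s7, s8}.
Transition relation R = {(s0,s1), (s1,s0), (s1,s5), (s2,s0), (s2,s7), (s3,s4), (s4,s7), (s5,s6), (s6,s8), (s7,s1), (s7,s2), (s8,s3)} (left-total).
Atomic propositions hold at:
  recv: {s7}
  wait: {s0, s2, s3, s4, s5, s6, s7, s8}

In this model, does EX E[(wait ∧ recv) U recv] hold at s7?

No

Sat(wait ∧ recv) = {s7}
E[(wait ∧ recv) U recv]: least fixpoint, start Z0 = Sat(recv) = {s7}, add states in Sat(wait ∧ recv) with some successor in Z. Already a fixed point.
Sat(E[(wait ∧ recv) U recv]) = {s7}
Sat(EX E[(wait ∧ recv) U recv]) = {s : some successor in {s7}} = {s2, s4}
s7 ∉ Sat(EX E[(wait ∧ recv) U recv]) = {s2, s4}, so the formula does not hold at s7.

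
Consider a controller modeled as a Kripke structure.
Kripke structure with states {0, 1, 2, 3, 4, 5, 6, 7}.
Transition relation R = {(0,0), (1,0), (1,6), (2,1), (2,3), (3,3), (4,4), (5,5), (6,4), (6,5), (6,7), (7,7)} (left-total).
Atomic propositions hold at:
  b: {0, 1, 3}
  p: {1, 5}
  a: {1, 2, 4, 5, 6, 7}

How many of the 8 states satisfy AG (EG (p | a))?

Sat(p | a) = {1, 2, 4, 5, 6, 7}
EG (p | a): greatest fixpoint, start Z0 = {1, 2, 4, 5, 6, 7}, keep only states in Sat with some successor in Z. Already a fixed point.
Sat(EG (p | a)) = {1, 2, 4, 5, 6, 7}
AG (EG (p | a)): greatest fixpoint, start Z0 = {1, 2, 4, 5, 6, 7}, keep only states in Sat with every successor in Z. Z1 = {4, 5, 6, 7}; fixed.
Sat(AG (EG (p | a))) = {4, 5, 6, 7}
|Sat(AG (EG (p | a)))| = |{4, 5, 6, 7}| = 4.

4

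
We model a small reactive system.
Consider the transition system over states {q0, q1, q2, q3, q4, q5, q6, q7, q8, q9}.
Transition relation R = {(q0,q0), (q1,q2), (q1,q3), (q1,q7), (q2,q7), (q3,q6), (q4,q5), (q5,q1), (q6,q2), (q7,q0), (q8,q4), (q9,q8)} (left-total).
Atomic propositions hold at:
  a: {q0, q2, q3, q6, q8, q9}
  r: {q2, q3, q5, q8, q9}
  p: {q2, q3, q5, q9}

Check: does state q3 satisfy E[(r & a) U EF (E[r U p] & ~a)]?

Sat(r & a) = {q2, q3, q8, q9}
E[r U p]: least fixpoint, start Z0 = Sat(p) = {q2, q3, q5, q9}, add states in Sat(r) with some successor in Z. Already a fixed point.
Sat(E[r U p]) = {q2, q3, q5, q9}
Sat(~a) = {q1, q4, q5, q7}
Sat(E[r U p] & ~a) = {q5}
EF (E[r U p] & ~a): least fixpoint, start Z0 = {q5}, add states with some successor in Z. Z1 = {q4, q5}; Z2 = {q4, q5, q8}; Z3 = {q4, q5, q8, q9}; fixed.
Sat(EF (E[r U p] & ~a)) = {q4, q5, q8, q9}
E[(r & a) U EF (E[r U p] & ~a)]: least fixpoint, start Z0 = Sat(EF (E[r U p] & ~a)) = {q4, q5, q8, q9}, add states in Sat(r & a) with some successor in Z. Already a fixed point.
Sat(E[(r & a) U EF (E[r U p] & ~a)]) = {q4, q5, q8, q9}
q3 ∉ Sat(E[(r & a) U EF (E[r U p] & ~a)]) = {q4, q5, q8, q9}, so the formula does not hold at q3.

No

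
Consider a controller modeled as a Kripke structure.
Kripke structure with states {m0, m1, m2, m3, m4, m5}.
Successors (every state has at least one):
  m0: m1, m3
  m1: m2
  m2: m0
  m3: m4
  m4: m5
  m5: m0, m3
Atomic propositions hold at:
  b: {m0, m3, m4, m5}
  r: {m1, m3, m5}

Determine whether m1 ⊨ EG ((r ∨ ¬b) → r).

No

Sat(¬b) = {m1, m2}
Sat(r ∨ ¬b) = {m1, m2, m3, m5}
Sat((r ∨ ¬b) → r) = {m0, m1, m3, m4, m5}
EG ((r ∨ ¬b) → r): greatest fixpoint, start Z0 = {m0, m1, m3, m4, m5}, keep only states in Sat with some successor in Z. Z1 = {m0, m3, m4, m5}; fixed.
Sat(EG ((r ∨ ¬b) → r)) = {m0, m3, m4, m5}
m1 ∉ Sat(EG ((r ∨ ¬b) → r)) = {m0, m3, m4, m5}, so the formula does not hold at m1.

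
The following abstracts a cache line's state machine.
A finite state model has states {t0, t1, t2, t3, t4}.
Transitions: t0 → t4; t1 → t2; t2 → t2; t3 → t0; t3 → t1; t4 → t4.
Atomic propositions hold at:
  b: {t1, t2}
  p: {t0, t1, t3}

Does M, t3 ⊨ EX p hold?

Sat(EX p) = {s : some successor in {t0, t1, t3}} = {t3}
t3 ∈ Sat(EX p) = {t3}, so the formula holds at t3.

Yes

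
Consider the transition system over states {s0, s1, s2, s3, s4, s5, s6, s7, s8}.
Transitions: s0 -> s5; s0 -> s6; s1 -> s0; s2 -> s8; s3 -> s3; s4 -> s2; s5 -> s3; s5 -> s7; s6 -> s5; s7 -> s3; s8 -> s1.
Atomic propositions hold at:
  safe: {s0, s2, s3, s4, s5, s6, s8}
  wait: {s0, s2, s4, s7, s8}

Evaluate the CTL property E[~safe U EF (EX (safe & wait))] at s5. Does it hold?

No

Sat(~safe) = {s1, s7}
Sat(safe & wait) = {s0, s2, s4, s8}
Sat(EX (safe & wait)) = {s : some successor in {s0, s2, s4, s8}} = {s1, s2, s4}
EF (EX (safe & wait)): least fixpoint, start Z0 = {s1, s2, s4}, add states with some successor in Z. Z1 = {s1, s2, s4, s8}; fixed.
Sat(EF (EX (safe & wait))) = {s1, s2, s4, s8}
E[~safe U EF (EX (safe & wait))]: least fixpoint, start Z0 = Sat(EF (EX (safe & wait))) = {s1, s2, s4, s8}, add states in Sat(~safe) with some successor in Z. Already a fixed point.
Sat(E[~safe U EF (EX (safe & wait))]) = {s1, s2, s4, s8}
s5 ∉ Sat(E[~safe U EF (EX (safe & wait))]) = {s1, s2, s4, s8}, so the formula does not hold at s5.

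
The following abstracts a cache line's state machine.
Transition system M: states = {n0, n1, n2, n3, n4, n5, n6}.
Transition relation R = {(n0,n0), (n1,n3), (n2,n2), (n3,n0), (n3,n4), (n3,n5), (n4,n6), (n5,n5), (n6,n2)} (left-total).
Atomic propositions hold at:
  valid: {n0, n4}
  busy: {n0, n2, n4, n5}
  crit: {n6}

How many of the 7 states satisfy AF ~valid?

Sat(~valid) = {n1, n2, n3, n5, n6}
AF ~valid: least fixpoint, start Z0 = {n1, n2, n3, n5, n6}, add states with every successor in Z. Z1 = {n1, n2, n3, n4, n5, n6}; fixed.
Sat(AF ~valid) = {n1, n2, n3, n4, n5, n6}
|Sat(AF ~valid)| = |{n1, n2, n3, n4, n5, n6}| = 6.

6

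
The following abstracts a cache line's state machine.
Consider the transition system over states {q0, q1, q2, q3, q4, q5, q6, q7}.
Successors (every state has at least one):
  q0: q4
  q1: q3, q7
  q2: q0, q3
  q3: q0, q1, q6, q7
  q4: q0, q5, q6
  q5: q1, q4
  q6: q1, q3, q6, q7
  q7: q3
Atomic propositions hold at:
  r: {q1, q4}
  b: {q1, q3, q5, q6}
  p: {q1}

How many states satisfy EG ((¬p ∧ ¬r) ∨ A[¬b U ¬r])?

7

Sat(¬p) = {q0, q2, q3, q4, q5, q6, q7}
Sat(¬r) = {q0, q2, q3, q5, q6, q7}
Sat(¬p ∧ ¬r) = {q0, q2, q3, q5, q6, q7}
Sat(¬b) = {q0, q2, q4, q7}
A[¬b U ¬r]: least fixpoint, start Z0 = Sat(¬r) = {q0, q2, q3, q5, q6, q7}, add states in Sat(¬b) with every successor in Z. Z1 = {q0, q2, q3, q4, q5, q6, q7}; fixed.
Sat(A[¬b U ¬r]) = {q0, q2, q3, q4, q5, q6, q7}
Sat((¬p ∧ ¬r) ∨ A[¬b U ¬r]) = {q0, q2, q3, q4, q5, q6, q7}
EG ((¬p ∧ ¬r) ∨ A[¬b U ¬r]): greatest fixpoint, start Z0 = {q0, q2, q3, q4, q5, q6, q7}, keep only states in Sat with some successor in Z. Already a fixed point.
Sat(EG ((¬p ∧ ¬r) ∨ A[¬b U ¬r])) = {q0, q2, q3, q4, q5, q6, q7}
|Sat(EG ((¬p ∧ ¬r) ∨ A[¬b U ¬r]))| = |{q0, q2, q3, q4, q5, q6, q7}| = 7.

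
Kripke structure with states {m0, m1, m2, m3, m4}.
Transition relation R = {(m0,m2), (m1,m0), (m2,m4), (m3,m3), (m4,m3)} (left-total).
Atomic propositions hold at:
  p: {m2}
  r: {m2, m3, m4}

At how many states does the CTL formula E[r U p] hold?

E[r U p]: least fixpoint, start Z0 = Sat(p) = {m2}, add states in Sat(r) with some successor in Z. Already a fixed point.
Sat(E[r U p]) = {m2}
|Sat(E[r U p])| = |{m2}| = 1.

1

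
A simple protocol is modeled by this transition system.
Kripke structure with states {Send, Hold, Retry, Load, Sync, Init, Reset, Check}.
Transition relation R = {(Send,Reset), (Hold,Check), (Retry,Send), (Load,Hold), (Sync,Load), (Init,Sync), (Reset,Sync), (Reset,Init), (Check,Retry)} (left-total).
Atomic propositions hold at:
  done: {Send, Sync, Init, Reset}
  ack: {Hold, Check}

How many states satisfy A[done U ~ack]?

Sat(~ack) = {Send, Retry, Load, Sync, Init, Reset}
A[done U ~ack]: least fixpoint, start Z0 = Sat(~ack) = {Send, Retry, Load, Sync, Init, Reset}, add states in Sat(done) with every successor in Z. Already a fixed point.
Sat(A[done U ~ack]) = {Send, Retry, Load, Sync, Init, Reset}
|Sat(A[done U ~ack])| = |{Send, Retry, Load, Sync, Init, Reset}| = 6.

6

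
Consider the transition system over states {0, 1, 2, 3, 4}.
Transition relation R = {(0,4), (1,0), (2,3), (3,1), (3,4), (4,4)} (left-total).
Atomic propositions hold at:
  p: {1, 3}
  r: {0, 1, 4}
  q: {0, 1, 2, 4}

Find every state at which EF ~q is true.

Sat(~q) = {3}
EF ~q: least fixpoint, start Z0 = {3}, add states with some successor in Z. Z1 = {2, 3}; fixed.
Sat(EF ~q) = {2, 3}

{2, 3}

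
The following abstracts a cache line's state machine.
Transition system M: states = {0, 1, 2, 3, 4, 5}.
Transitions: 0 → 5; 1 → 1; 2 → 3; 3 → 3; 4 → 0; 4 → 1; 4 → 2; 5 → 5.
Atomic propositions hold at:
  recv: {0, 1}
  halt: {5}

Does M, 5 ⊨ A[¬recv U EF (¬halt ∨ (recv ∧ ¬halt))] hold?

Sat(¬recv) = {2, 3, 4, 5}
Sat(¬halt) = {0, 1, 2, 3, 4}
Sat(recv ∧ ¬halt) = {0, 1}
Sat(¬halt ∨ (recv ∧ ¬halt)) = {0, 1, 2, 3, 4}
EF (¬halt ∨ (recv ∧ ¬halt)): least fixpoint, start Z0 = {0, 1, 2, 3, 4}, add states with some successor in Z. Already a fixed point.
Sat(EF (¬halt ∨ (recv ∧ ¬halt))) = {0, 1, 2, 3, 4}
A[¬recv U EF (¬halt ∨ (recv ∧ ¬halt))]: least fixpoint, start Z0 = Sat(EF (¬halt ∨ (recv ∧ ¬halt))) = {0, 1, 2, 3, 4}, add states in Sat(¬recv) with every successor in Z. Already a fixed point.
Sat(A[¬recv U EF (¬halt ∨ (recv ∧ ¬halt))]) = {0, 1, 2, 3, 4}
5 ∉ Sat(A[¬recv U EF (¬halt ∨ (recv ∧ ¬halt))]) = {0, 1, 2, 3, 4}, so the formula does not hold at 5.

No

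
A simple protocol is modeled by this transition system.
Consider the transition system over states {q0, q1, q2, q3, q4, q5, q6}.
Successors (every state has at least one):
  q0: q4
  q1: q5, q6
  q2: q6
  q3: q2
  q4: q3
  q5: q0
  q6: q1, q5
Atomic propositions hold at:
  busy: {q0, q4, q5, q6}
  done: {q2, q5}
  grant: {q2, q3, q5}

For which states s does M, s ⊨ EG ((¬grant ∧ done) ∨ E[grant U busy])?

Sat(¬grant) = {q0, q1, q4, q6}
Sat(¬grant ∧ done) = ∅
E[grant U busy]: least fixpoint, start Z0 = Sat(busy) = {q0, q4, q5, q6}, add states in Sat(grant) with some successor in Z. Z1 = {q0, q2, q4, q5, q6}; Z2 = {q0, q2, q3, q4, q5, q6}; fixed.
Sat(E[grant U busy]) = {q0, q2, q3, q4, q5, q6}
Sat((¬grant ∧ done) ∨ E[grant U busy]) = {q0, q2, q3, q4, q5, q6}
EG ((¬grant ∧ done) ∨ E[grant U busy]): greatest fixpoint, start Z0 = {q0, q2, q3, q4, q5, q6}, keep only states in Sat with some successor in Z. Already a fixed point.
Sat(EG ((¬grant ∧ done) ∨ E[grant U busy])) = {q0, q2, q3, q4, q5, q6}

{q0, q2, q3, q4, q5, q6}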